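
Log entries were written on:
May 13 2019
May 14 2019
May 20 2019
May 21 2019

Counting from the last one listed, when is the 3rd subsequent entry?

Jun 3 2019

Gaps: 1, 6, 1 days — not constant, but cyclic with period 2.
The events fall on every Monday and Tuesday.
Next Monday: May 27 2019.
Next Tuesday: May 28 2019.
The following Monday is Jun 3 2019.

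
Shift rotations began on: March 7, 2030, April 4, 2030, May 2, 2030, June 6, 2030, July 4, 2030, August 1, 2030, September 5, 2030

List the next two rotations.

October 3, 2030; November 7, 2030

All dates are Thursdays, 28, 28, 35, 28, 28, 35 days apart.
Specifically, the 1st Thursday of each month.
October 2030 — 1st Thursday is October 3, 2030.
November 2030 — 1st Thursday is November 7, 2030.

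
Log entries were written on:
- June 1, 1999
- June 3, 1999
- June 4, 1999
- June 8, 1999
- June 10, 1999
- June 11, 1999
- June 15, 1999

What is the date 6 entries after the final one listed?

June 29, 1999

The gap pattern 2, 1, 4, 2, 1, 4 repeats every 3 events.
These are the Tuesdays, Thursdays and Fridays of each week.
The following Thursday is June 17, 1999.
Next Friday: June 18, 1999.
Next Tuesday: June 22, 1999.
The following Thursday is June 24, 1999.
The following Friday is June 25, 1999.
The following Tuesday is June 29, 1999.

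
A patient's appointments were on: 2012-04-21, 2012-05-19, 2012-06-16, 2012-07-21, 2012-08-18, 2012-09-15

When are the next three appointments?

All dates are Saturdays, 28, 28, 35, 28, 28 days apart.
Specifically, the 3rd Saturday of each month.
October 2012 — 3rd Saturday is 2012-10-20.
November 2012 — 3rd Saturday is 2012-11-17.
December 2012 — 3rd Saturday is 2012-12-15.

2012-10-20, 2012-11-17, 2012-12-15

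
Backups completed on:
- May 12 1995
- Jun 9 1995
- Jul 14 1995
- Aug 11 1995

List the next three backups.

Sep 8 1995, Oct 13 1995, Nov 10 1995

These are Fridays at 28- or 35-day spacing (28, 35, 28).
The pattern: 2nd Friday of the month.
2nd Friday of September 1995: Sep 8 1995.
2nd Friday of October 1995: Oct 13 1995.
2nd Friday of November 1995: Nov 10 1995.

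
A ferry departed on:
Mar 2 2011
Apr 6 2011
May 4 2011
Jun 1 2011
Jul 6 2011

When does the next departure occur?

Gaps: 35, 28, 28, 35 days — a mix of 28 and 35. Every date is a Wednesday.
Each is the 1st Wednesday of its month.
August 2011 — 1st Wednesday is Aug 3 2011.

Aug 3 2011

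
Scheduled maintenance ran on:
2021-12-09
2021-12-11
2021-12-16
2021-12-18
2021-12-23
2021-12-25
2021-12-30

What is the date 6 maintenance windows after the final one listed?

2022-01-20

Every event lands on a Thursday or Saturday (gaps cycle 2, 5, 2, 5, 2, 5).
So the schedule is: every Thursday and Saturday.
The following Saturday is 2022-01-01.
The following Thursday is 2022-01-06.
Next Saturday: 2022-01-08.
The following Thursday is 2022-01-13.
Next Saturday: 2022-01-15.
The following Thursday is 2022-01-20.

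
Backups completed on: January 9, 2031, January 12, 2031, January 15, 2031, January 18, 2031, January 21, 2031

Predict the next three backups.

January 24, 2031; January 27, 2031; January 30, 2031

Every event comes 3 days after the last (3, 3, 3, 3).
January 21, 2031 + 3 days = January 24, 2031.
January 24, 2031 + 3 days = January 27, 2031.
January 27, 2031 + 3 days = January 30, 2031.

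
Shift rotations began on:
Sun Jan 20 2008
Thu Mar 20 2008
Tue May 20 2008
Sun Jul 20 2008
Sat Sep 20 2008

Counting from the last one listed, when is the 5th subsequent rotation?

Mon Jul 20 2009

Each date is the 20th; the gaps (60, 61, 61, 62) track the month lengths.
The rule is the 20th of every 2 months.
November 2008: Thu Nov 20 2008.
Next: January 2009 → Tue Jan 20 2009.
March 2009: Fri Mar 20 2009.
May 2009: Wed May 20 2009.
Next: July 2009 → Mon Jul 20 2009.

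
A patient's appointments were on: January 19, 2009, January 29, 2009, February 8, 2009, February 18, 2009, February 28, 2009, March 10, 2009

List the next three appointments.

March 20, 2009; March 30, 2009; April 9, 2009

Gaps between consecutive events: 10, 10, 10, 10, 10 days — a constant 10-day interval.
March 10, 2009 + 10 days = March 20, 2009.
March 20, 2009 + 10 days = March 30, 2009.
March 30, 2009 + 10 days = April 9, 2009.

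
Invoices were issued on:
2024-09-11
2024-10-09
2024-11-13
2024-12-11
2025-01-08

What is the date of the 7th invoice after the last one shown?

2025-08-13

These are Wednesdays at 28- or 35-day spacing (28, 35, 28, 28).
The pattern: 2nd Wednesday of the month.
February 2025 — 2nd Wednesday is 2025-02-12.
March 2025 — 2nd Wednesday is 2025-03-12.
April 2025 — 2nd Wednesday is 2025-04-09.
2nd Wednesday of May 2025: 2025-05-14.
June 2025 — 2nd Wednesday is 2025-06-11.
July 2025 — 2nd Wednesday is 2025-07-09.
2nd Wednesday of August 2025: 2025-08-13.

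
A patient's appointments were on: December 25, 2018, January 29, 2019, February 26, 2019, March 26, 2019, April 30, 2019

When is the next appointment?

May 28, 2019

Every date is a Tuesday; gaps 35, 28, 28, 35 days.
Each is the last Tuesday of its month (at least one falls on the 29th or later, ruling out '4th Tuesday').
May 2019 ends with Tuesday May 28, 2019.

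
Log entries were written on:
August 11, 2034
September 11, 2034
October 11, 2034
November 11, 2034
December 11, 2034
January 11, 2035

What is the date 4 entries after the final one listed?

Each date is the 11th; the gaps (31, 30, 31, 30, 31) track the month lengths.
The rule is the 11th of each month.
February 2035: February 11, 2035.
Next: March 2035 → March 11, 2035.
Next: April 2035 → April 11, 2035.
May 2035: May 11, 2035.

May 11, 2035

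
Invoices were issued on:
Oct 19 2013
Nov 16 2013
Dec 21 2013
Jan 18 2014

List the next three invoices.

Gaps: 28, 35, 28 days — a mix of 28 and 35. Every date is a Saturday.
Each is the 3rd Saturday of its month.
3rd Saturday of February 2014: Feb 15 2014.
3rd Saturday of March 2014: Mar 15 2014.
April 2014 — 3rd Saturday is Apr 19 2014.

Feb 15 2014, Mar 15 2014, Apr 19 2014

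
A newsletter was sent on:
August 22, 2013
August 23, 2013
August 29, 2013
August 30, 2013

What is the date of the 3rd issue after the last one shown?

September 12, 2013

The gap pattern 1, 6, 1 repeats every 2 events.
These are the Thursdays and Fridays of each week.
The following Thursday is September 5, 2013.
The following Friday is September 6, 2013.
The following Thursday is September 12, 2013.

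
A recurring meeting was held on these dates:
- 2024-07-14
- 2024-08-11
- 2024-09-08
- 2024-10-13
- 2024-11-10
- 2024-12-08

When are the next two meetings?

2025-01-12, 2025-02-09

Gaps: 28, 28, 35, 28, 28 days — a mix of 28 and 35. Every date is a Sunday.
Each is the 2nd Sunday of its month.
2nd Sunday of January 2025: 2025-01-12.
February 2025 — 2nd Sunday is 2025-02-09.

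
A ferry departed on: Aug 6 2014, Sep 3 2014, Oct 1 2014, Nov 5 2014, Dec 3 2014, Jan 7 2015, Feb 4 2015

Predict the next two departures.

All dates are Wednesdays, 28, 28, 35, 28, 35, 28 days apart.
Specifically, the 1st Wednesday of each month.
1st Wednesday of March 2015: Mar 4 2015.
April 2015 — 1st Wednesday is Apr 1 2015.

Mar 4 2015, Apr 1 2015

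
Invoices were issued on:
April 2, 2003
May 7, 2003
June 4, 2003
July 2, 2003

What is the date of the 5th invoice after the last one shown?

Gaps: 35, 28, 28 days — a mix of 28 and 35. Every date is a Wednesday.
Each is the 1st Wednesday of its month.
1st Wednesday of August 2003: August 6, 2003.
September 2003 — 1st Wednesday is September 3, 2003.
October 2003 — 1st Wednesday is October 1, 2003.
November 2003 — 1st Wednesday is November 5, 2003.
December 2003 — 1st Wednesday is December 3, 2003.

December 3, 2003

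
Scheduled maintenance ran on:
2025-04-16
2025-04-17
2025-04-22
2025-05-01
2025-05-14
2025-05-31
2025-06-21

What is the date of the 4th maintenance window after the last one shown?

2025-10-23

The spacing grows by 4 each time: 1, 5, 9, 13, 17, 21 days.
Next gap: 25 days. 2025-06-21 + 25 days = 2025-07-16.
Next gap: 29 days. 2025-07-16 + 29 days = 2025-08-14.
Next gap: 33 days. 2025-08-14 + 33 days = 2025-09-16.
Next gap: 37 days. 2025-09-16 + 37 days = 2025-10-23.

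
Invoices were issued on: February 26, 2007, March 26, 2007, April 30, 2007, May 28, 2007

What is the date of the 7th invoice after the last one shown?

Every date is a Monday; gaps 28, 35, 28 days.
Each is the last Monday of its month (at least one falls on the 29th or later, ruling out '4th Monday').
June 2007 ends with Monday June 25, 2007.
July 2007 ends with Monday July 30, 2007.
August 2007 ends with Monday August 27, 2007.
Last Monday of September 2007: September 24, 2007.
Last Monday of October 2007: October 29, 2007.
Last Monday of November 2007: November 26, 2007.
December 2007 ends with Monday December 31, 2007.

December 31, 2007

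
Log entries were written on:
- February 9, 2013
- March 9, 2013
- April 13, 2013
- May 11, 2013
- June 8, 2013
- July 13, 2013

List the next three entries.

These are Saturdays at 28- or 35-day spacing (28, 35, 28, 28, 35).
The pattern: 2nd Saturday of the month.
2nd Saturday of August 2013: August 10, 2013.
September 2013 — 2nd Saturday is September 14, 2013.
2nd Saturday of October 2013: October 12, 2013.

August 10, 2013; September 14, 2013; October 12, 2013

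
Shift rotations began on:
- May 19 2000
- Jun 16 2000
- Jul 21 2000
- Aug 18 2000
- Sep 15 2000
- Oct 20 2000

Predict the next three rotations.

These are Fridays at 28- or 35-day spacing (28, 35, 28, 28, 35).
The pattern: 3rd Friday of the month.
3rd Friday of November 2000: Nov 17 2000.
December 2000 — 3rd Friday is Dec 15 2000.
3rd Friday of January 2001: Jan 19 2001.

Nov 17 2000, Dec 15 2000, Jan 19 2001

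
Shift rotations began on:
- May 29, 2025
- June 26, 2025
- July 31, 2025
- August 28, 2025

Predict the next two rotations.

September 25, 2025; October 30, 2025

All Thursdays; the gaps (28, 35, 28) vary with month length.
This is the last Thursday of each month.
Last Thursday of September 2025: September 25, 2025.
Last Thursday of October 2025: October 30, 2025.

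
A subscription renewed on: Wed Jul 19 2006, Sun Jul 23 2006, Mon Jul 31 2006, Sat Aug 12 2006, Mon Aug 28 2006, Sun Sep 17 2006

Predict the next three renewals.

Intervals are 4, 8, 12, 16, 20 days — an arithmetic progression with common difference 4.
Next gap: 24 days. Sun Sep 17 2006 + 24 days = Wed Oct 11 2006.
Next gap: 28 days. Wed Oct 11 2006 + 28 days = Wed Nov 8 2006.
Next gap: 32 days. Wed Nov 8 2006 + 32 days = Sun Dec 10 2006.

Wed Oct 11 2006, Wed Nov 8 2006, Sun Dec 10 2006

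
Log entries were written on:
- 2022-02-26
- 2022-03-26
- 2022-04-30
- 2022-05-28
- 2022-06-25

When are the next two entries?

2022-07-30, 2022-08-27

These are Saturdays with 28, 35, 28, 28-day gaps.
Each is the final Saturday of its month — 2022-04-30 is past the 28th, so '4th Saturday' doesn't fit.
July 2022 ends with Saturday 2022-07-30.
August 2022 ends with Saturday 2022-08-27.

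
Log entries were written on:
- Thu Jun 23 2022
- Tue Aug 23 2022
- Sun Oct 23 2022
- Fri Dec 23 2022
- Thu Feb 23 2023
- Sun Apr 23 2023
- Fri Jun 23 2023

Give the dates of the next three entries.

Wed Aug 23 2023, Mon Oct 23 2023, Sat Dec 23 2023

Gaps: 61, 61, 61, 62, 59, 61 days — not constant. Every event is on the 23rd of the month.
Pattern: the 23rd of every 2 months.
Next: August 2023 → Wed Aug 23 2023.
October 2023: Mon Oct 23 2023.
Next: December 2023 → Sat Dec 23 2023.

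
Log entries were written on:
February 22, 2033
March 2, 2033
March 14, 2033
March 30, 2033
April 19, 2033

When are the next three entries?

May 13, 2033; June 10, 2033; July 12, 2033

The spacing grows by 4 each time: 8, 12, 16, 20 days.
Next gap: 24 days. April 19, 2033 + 24 days = May 13, 2033.
Next gap: 28 days. May 13, 2033 + 28 days = June 10, 2033.
Next gap: 32 days. June 10, 2033 + 32 days = July 12, 2033.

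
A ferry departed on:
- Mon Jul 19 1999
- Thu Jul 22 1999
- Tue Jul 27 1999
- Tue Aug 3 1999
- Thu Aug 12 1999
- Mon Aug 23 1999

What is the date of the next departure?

Intervals are 3, 5, 7, 9, 11 days — an arithmetic progression with common difference 2.
Next gap: 13 days. Mon Aug 23 1999 + 13 days = Sun Sep 5 1999.

Sun Sep 5 1999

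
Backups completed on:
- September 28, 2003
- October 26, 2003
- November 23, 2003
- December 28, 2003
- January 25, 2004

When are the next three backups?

All dates are Sundays, 28, 28, 35, 28 days apart.
Specifically, the 4th Sunday of each month.
4th Sunday of February 2004: February 22, 2004.
4th Sunday of March 2004: March 28, 2004.
April 2004 — 4th Sunday is April 25, 2004.

February 22, 2004; March 28, 2004; April 25, 2004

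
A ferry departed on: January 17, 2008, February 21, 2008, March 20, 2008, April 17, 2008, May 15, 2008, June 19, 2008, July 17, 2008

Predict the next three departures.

August 21, 2008; September 18, 2008; October 16, 2008

All dates are Thursdays, 35, 28, 28, 28, 35, 28 days apart.
Specifically, the 3rd Thursday of each month.
August 2008 — 3rd Thursday is August 21, 2008.
September 2008 — 3rd Thursday is September 18, 2008.
3rd Thursday of October 2008: October 16, 2008.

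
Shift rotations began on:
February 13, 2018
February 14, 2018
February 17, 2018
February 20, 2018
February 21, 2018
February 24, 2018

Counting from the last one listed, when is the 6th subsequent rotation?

The gap pattern 1, 3, 3, 1, 3 repeats every 3 events.
These are the Tuesdays, Wednesdays and Saturdays of each week.
Next Tuesday: February 27, 2018.
The following Wednesday is February 28, 2018.
Next Saturday: March 3, 2018.
The following Tuesday is March 6, 2018.
The following Wednesday is March 7, 2018.
The following Saturday is March 10, 2018.

March 10, 2018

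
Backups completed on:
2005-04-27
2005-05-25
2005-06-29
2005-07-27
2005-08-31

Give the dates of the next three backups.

2005-09-28, 2005-10-26, 2005-11-30

All Wednesdays; the gaps (28, 35, 28, 35) vary with month length.
This is the last Wednesday of each month.
Last Wednesday of September 2005: 2005-09-28.
Last Wednesday of October 2005: 2005-10-26.
November 2005 ends with Wednesday 2005-11-30.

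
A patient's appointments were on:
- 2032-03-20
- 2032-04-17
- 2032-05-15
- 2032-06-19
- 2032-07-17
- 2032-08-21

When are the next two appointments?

All dates are Saturdays, 28, 28, 35, 28, 35 days apart.
Specifically, the 3rd Saturday of each month.
September 2032 — 3rd Saturday is 2032-09-18.
October 2032 — 3rd Saturday is 2032-10-16.

2032-09-18, 2032-10-16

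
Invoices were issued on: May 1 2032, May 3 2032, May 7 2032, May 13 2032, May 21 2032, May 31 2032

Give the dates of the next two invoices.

Jun 12 2032, Jun 26 2032

Intervals are 2, 4, 6, 8, 10 days — an arithmetic progression with common difference 2.
Next gap: 12 days. May 31 2032 + 12 days = Jun 12 2032.
Next gap: 14 days. Jun 12 2032 + 14 days = Jun 26 2032.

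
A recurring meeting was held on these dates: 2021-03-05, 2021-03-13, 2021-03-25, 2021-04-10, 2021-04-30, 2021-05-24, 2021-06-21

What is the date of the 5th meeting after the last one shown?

Intervals are 8, 12, 16, 20, 24, 28 days — an arithmetic progression with common difference 4.
Next gap: 32 days. 2021-06-21 + 32 days = 2021-07-23.
Next gap: 36 days. 2021-07-23 + 36 days = 2021-08-28.
Next gap: 40 days. 2021-08-28 + 40 days = 2021-10-07.
Next gap: 44 days. 2021-10-07 + 44 days = 2021-11-20.
Next gap: 48 days. 2021-11-20 + 48 days = 2022-01-07.

2022-01-07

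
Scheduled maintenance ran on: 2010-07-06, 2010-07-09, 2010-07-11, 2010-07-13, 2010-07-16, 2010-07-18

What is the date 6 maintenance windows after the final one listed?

2010-08-01

The gap pattern 3, 2, 2, 3, 2 repeats every 3 events.
These are the Tuesdays, Fridays and Sundays of each week.
The following Tuesday is 2010-07-20.
Next Friday: 2010-07-23.
Next Sunday: 2010-07-25.
Next Tuesday: 2010-07-27.
Next Friday: 2010-07-30.
The following Sunday is 2010-08-01.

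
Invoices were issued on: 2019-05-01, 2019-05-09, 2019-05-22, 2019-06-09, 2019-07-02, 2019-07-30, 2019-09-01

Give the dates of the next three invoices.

Intervals are 8, 13, 18, 23, 28, 33 days — an arithmetic progression with common difference 5.
Next gap: 38 days. 2019-09-01 + 38 days = 2019-10-09.
Next gap: 43 days. 2019-10-09 + 43 days = 2019-11-21.
Next gap: 48 days. 2019-11-21 + 48 days = 2020-01-08.

2019-10-09, 2019-11-21, 2020-01-08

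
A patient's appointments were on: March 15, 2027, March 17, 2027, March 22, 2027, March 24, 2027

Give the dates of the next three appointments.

Every event lands on a Monday or Wednesday (gaps cycle 2, 5, 2).
So the schedule is: every Monday and Wednesday.
The following Monday is March 29, 2027.
Next Wednesday: March 31, 2027.
The following Monday is April 5, 2027.

March 29, 2027; March 31, 2027; April 5, 2027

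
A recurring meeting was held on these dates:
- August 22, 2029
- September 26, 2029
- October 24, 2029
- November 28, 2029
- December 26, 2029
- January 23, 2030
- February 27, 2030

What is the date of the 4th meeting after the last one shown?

All dates are Wednesdays, 35, 28, 35, 28, 28, 35 days apart.
Specifically, the 4th Wednesday of each month.
4th Wednesday of March 2030: March 27, 2030.
April 2030 — 4th Wednesday is April 24, 2030.
4th Wednesday of May 2030: May 22, 2030.
4th Wednesday of June 2030: June 26, 2030.

June 26, 2030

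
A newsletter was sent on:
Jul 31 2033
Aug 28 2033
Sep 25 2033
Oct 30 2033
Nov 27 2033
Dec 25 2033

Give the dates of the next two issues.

All Sundays; the gaps (28, 28, 35, 28, 28) vary with month length.
This is the last Sunday of each month.
January 2034 ends with Sunday Jan 29 2034.
February 2034 ends with Sunday Feb 26 2034.

Jan 29 2034, Feb 26 2034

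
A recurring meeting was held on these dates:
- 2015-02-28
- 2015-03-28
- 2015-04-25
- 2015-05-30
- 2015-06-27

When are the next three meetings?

2015-07-25, 2015-08-29, 2015-09-26

All Saturdays; the gaps (28, 28, 35, 28) vary with month length.
This is the last Saturday of each month.
Last Saturday of July 2015: 2015-07-25.
Last Saturday of August 2015: 2015-08-29.
September 2015 ends with Saturday 2015-09-26.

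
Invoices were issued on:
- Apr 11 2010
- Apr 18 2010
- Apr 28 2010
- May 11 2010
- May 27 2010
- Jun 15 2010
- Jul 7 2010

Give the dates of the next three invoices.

Gaps: 7, 10, 13, 16, 19, 22 days — each gap is 3 larger than the previous one.
Next gap: 25 days. Jul 7 2010 + 25 days = Aug 1 2010.
Next gap: 28 days. Aug 1 2010 + 28 days = Aug 29 2010.
Next gap: 31 days. Aug 29 2010 + 31 days = Sep 29 2010.

Aug 1 2010, Aug 29 2010, Sep 29 2010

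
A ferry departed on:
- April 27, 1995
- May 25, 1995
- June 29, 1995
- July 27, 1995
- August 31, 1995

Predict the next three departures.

All Thursdays; the gaps (28, 35, 28, 35) vary with month length.
This is the last Thursday of each month.
Last Thursday of September 1995: September 28, 1995.
Last Thursday of October 1995: October 26, 1995.
November 1995 ends with Thursday November 30, 1995.

September 28, 1995; October 26, 1995; November 30, 1995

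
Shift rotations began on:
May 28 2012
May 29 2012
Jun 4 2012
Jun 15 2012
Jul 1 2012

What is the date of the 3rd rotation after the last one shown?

Sep 17 2012

The spacing grows by 5 each time: 1, 6, 11, 16 days.
Next gap: 21 days. Jul 1 2012 + 21 days = Jul 22 2012.
Next gap: 26 days. Jul 22 2012 + 26 days = Aug 17 2012.
Next gap: 31 days. Aug 17 2012 + 31 days = Sep 17 2012.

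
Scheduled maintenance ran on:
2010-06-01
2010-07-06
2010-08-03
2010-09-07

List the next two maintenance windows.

All dates are Tuesdays, 35, 28, 35 days apart.
Specifically, the 1st Tuesday of each month.
October 2010 — 1st Tuesday is 2010-10-05.
November 2010 — 1st Tuesday is 2010-11-02.

2010-10-05, 2010-11-02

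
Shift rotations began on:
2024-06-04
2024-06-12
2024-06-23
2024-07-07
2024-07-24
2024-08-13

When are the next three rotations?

Intervals are 8, 11, 14, 17, 20 days — an arithmetic progression with common difference 3.
Next gap: 23 days. 2024-08-13 + 23 days = 2024-09-05.
Next gap: 26 days. 2024-09-05 + 26 days = 2024-10-01.
Next gap: 29 days. 2024-10-01 + 29 days = 2024-10-30.

2024-09-05, 2024-10-01, 2024-10-30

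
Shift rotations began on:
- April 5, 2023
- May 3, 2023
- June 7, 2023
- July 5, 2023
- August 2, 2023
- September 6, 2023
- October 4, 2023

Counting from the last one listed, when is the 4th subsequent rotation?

February 7, 2024

Gaps: 28, 35, 28, 28, 35, 28 days — a mix of 28 and 35. Every date is a Wednesday.
Each is the 1st Wednesday of its month.
November 2023 — 1st Wednesday is November 1, 2023.
December 2023 — 1st Wednesday is December 6, 2023.
January 2024 — 1st Wednesday is January 3, 2024.
February 2024 — 1st Wednesday is February 7, 2024.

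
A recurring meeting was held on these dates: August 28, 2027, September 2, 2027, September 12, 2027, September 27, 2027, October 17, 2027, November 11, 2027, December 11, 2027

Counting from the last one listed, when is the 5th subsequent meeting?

Intervals are 5, 10, 15, 20, 25, 30 days — an arithmetic progression with common difference 5.
Next gap: 35 days. December 11, 2027 + 35 days = January 15, 2028.
Next gap: 40 days. January 15, 2028 + 40 days = February 24, 2028.
Next gap: 45 days. February 24, 2028 + 45 days = April 9, 2028.
Next gap: 50 days. April 9, 2028 + 50 days = May 29, 2028.
Next gap: 55 days. May 29, 2028 + 55 days = July 23, 2028.

July 23, 2028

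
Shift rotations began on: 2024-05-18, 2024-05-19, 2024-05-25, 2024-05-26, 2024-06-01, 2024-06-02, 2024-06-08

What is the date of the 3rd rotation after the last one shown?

Every event lands on a Saturday or Sunday (gaps cycle 1, 6, 1, 6, 1, 6).
So the schedule is: every Saturday and Sunday.
The following Sunday is 2024-06-09.
The following Saturday is 2024-06-15.
The following Sunday is 2024-06-16.

2024-06-16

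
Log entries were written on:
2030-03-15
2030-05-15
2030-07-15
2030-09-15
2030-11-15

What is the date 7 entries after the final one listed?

Gaps: 61, 61, 62, 61 days — not constant. Every event is on the 15th of the month.
Pattern: the 15th of every 2 months.
Next: January 2031 → 2031-01-15.
Next: March 2031 → 2031-03-15.
Next: May 2031 → 2031-05-15.
July 2031: 2031-07-15.
Next: September 2031 → 2031-09-15.
November 2031: 2031-11-15.
January 2032: 2032-01-15.

2032-01-15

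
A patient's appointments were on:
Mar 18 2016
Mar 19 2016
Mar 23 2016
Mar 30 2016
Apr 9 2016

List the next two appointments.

Apr 22 2016, May 8 2016

The spacing grows by 3 each time: 1, 4, 7, 10 days.
Next gap: 13 days. Apr 9 2016 + 13 days = Apr 22 2016.
Next gap: 16 days. Apr 22 2016 + 16 days = May 8 2016.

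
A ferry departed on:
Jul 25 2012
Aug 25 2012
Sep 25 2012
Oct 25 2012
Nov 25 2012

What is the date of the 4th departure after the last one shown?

Mar 25 2013

Each date is the 25th; the gaps (31, 31, 30, 31) track the month lengths.
The rule is the 25th of each month.
December 2012: Dec 25 2012.
January 2013: Jan 25 2013.
February 2013: Feb 25 2013.
March 2013: Mar 25 2013.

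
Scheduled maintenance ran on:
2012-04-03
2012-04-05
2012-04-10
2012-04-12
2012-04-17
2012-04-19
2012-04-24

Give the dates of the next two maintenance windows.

2012-04-26, 2012-05-01

The gap pattern 2, 5, 2, 5, 2, 5 repeats every 2 events.
These are the Tuesdays and Thursdays of each week.
The following Thursday is 2012-04-26.
Next Tuesday: 2012-05-01.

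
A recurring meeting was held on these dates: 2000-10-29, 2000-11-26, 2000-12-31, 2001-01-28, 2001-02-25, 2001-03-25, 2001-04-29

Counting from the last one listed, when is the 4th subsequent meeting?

All Sundays; the gaps (28, 35, 28, 28, 28, 35) vary with month length.
This is the last Sunday of each month.
May 2001 ends with Sunday 2001-05-27.
June 2001 ends with Sunday 2001-06-24.
July 2001 ends with Sunday 2001-07-29.
August 2001 ends with Sunday 2001-08-26.

2001-08-26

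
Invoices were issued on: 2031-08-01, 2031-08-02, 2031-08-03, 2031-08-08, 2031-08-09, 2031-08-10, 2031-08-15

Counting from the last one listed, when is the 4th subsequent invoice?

Gaps: 1, 1, 5, 1, 1, 5 days — not constant, but cyclic with period 3.
The events fall on every Friday, Saturday and Sunday.
Next Saturday: 2031-08-16.
The following Sunday is 2031-08-17.
Next Friday: 2031-08-22.
Next Saturday: 2031-08-23.

2031-08-23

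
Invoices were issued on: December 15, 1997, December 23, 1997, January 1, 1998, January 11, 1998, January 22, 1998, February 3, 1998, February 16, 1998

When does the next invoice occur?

March 2, 1998

The spacing grows by 1 each time: 8, 9, 10, 11, 12, 13 days.
Next gap: 14 days. February 16, 1998 + 14 days = March 2, 1998.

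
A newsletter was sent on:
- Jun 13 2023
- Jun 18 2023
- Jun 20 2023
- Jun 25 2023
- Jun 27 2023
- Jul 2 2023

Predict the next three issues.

Jul 4 2023, Jul 9 2023, Jul 11 2023

Gaps: 5, 2, 5, 2, 5 days — not constant, but cyclic with period 2.
The events fall on every Tuesday and Sunday.
Next Tuesday: Jul 4 2023.
Next Sunday: Jul 9 2023.
The following Tuesday is Jul 11 2023.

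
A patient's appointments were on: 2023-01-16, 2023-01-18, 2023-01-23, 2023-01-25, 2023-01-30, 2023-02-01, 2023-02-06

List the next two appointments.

2023-02-08, 2023-02-13

The gap pattern 2, 5, 2, 5, 2, 5 repeats every 2 events.
These are the Mondays and Wednesdays of each week.
The following Wednesday is 2023-02-08.
Next Monday: 2023-02-13.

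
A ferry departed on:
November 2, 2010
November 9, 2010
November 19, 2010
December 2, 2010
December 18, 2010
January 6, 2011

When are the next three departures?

January 28, 2011; February 22, 2011; March 22, 2011

Intervals are 7, 10, 13, 16, 19 days — an arithmetic progression with common difference 3.
Next gap: 22 days. January 6, 2011 + 22 days = January 28, 2011.
Next gap: 25 days. January 28, 2011 + 25 days = February 22, 2011.
Next gap: 28 days. February 22, 2011 + 28 days = March 22, 2011.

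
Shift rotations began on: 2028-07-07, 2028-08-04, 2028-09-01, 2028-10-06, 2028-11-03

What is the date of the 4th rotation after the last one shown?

2029-03-02

These are Fridays at 28- or 35-day spacing (28, 28, 35, 28).
The pattern: 1st Friday of the month.
1st Friday of December 2028: 2028-12-01.
January 2029 — 1st Friday is 2029-01-05.
February 2029 — 1st Friday is 2029-02-02.
March 2029 — 1st Friday is 2029-03-02.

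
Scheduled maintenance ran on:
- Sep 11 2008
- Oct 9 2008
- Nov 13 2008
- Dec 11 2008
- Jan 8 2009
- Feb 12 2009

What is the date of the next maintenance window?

Gaps: 28, 35, 28, 28, 35 days — a mix of 28 and 35. Every date is a Thursday.
Each is the 2nd Thursday of its month.
2nd Thursday of March 2009: Mar 12 2009.

Mar 12 2009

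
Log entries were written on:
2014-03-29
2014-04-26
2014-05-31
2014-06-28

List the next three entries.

These are Saturdays with 28, 35, 28-day gaps.
Each is the final Saturday of its month — 2014-03-29 is past the 28th, so '4th Saturday' doesn't fit.
Last Saturday of July 2014: 2014-07-26.
August 2014 ends with Saturday 2014-08-30.
September 2014 ends with Saturday 2014-09-27.

2014-07-26, 2014-08-30, 2014-09-27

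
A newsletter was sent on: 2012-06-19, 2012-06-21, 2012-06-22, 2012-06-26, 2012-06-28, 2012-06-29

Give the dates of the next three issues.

2012-07-03, 2012-07-05, 2012-07-06

Every event lands on a Tuesday or Thursday or Friday (gaps cycle 2, 1, 4, 2, 1).
So the schedule is: every Tuesday, Thursday and Friday.
The following Tuesday is 2012-07-03.
The following Thursday is 2012-07-05.
The following Friday is 2012-07-06.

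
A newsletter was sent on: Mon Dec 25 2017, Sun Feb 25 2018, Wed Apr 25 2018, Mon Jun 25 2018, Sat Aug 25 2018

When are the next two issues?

Thu Oct 25 2018, Tue Dec 25 2018

The day-of-month is always 25 (62, 59, 61, 61 days between events).
So this recurs on the 25th of every 2 months.
October 2018: Thu Oct 25 2018.
Next: December 2018 → Tue Dec 25 2018.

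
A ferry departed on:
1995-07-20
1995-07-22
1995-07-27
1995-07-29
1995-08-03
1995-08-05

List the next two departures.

Gaps: 2, 5, 2, 5, 2 days — not constant, but cyclic with period 2.
The events fall on every Thursday and Saturday.
The following Thursday is 1995-08-10.
Next Saturday: 1995-08-12.

1995-08-10, 1995-08-12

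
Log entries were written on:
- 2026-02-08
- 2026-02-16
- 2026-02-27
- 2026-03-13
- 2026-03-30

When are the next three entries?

Gaps: 8, 11, 14, 17 days — each gap is 3 larger than the previous one.
Next gap: 20 days. 2026-03-30 + 20 days = 2026-04-19.
Next gap: 23 days. 2026-04-19 + 23 days = 2026-05-12.
Next gap: 26 days. 2026-05-12 + 26 days = 2026-06-07.

2026-04-19, 2026-05-12, 2026-06-07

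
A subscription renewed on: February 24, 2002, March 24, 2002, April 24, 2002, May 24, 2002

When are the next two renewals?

The day-of-month is always 24 (28, 31, 30 days between events).
So this recurs on the 24th of each month.
Next: June 2002 → June 24, 2002.
Next: July 2002 → July 24, 2002.

June 24, 2002; July 24, 2002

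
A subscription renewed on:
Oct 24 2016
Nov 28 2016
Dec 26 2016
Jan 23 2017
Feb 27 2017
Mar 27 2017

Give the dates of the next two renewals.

All dates are Mondays, 35, 28, 28, 35, 28 days apart.
Specifically, the 4th Monday of each month.
4th Monday of April 2017: Apr 24 2017.
4th Monday of May 2017: May 22 2017.

Apr 24 2017, May 22 2017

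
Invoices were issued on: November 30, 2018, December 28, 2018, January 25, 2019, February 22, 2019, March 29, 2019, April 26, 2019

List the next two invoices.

May 31, 2019; June 28, 2019

All Fridays; the gaps (28, 28, 28, 35, 28) vary with month length.
This is the last Friday of each month.
Last Friday of May 2019: May 31, 2019.
June 2019 ends with Friday June 28, 2019.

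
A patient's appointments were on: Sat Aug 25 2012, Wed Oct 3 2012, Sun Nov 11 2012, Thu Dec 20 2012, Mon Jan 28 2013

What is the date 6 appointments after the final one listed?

Gaps between consecutive events: 39, 39, 39, 39 days — a constant 39-day interval.
Mon Jan 28 2013 + 39 days = Fri Mar 8 2013.
Fri Mar 8 2013 + 39 days = Tue Apr 16 2013.
Tue Apr 16 2013 + 39 days = Sat May 25 2013.
Sat May 25 2013 + 39 days = Wed Jul 3 2013.
Wed Jul 3 2013 + 39 days = Sun Aug 11 2013.
Sun Aug 11 2013 + 39 days = Thu Sep 19 2013.

Thu Sep 19 2013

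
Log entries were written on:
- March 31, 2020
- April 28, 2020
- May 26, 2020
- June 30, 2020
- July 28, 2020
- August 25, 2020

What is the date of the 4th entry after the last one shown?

December 29, 2020

Every date is a Tuesday; gaps 28, 28, 35, 28, 28 days.
Each is the last Tuesday of its month (at least one falls on the 29th or later, ruling out '4th Tuesday').
September 2020 ends with Tuesday September 29, 2020.
Last Tuesday of October 2020: October 27, 2020.
Last Tuesday of November 2020: November 24, 2020.
December 2020 ends with Tuesday December 29, 2020.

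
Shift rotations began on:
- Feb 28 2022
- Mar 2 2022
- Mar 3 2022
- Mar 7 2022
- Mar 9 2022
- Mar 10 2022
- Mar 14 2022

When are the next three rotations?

Gaps: 2, 1, 4, 2, 1, 4 days — not constant, but cyclic with period 3.
The events fall on every Monday, Wednesday and Thursday.
Next Wednesday: Mar 16 2022.
Next Thursday: Mar 17 2022.
Next Monday: Mar 21 2022.

Mar 16 2022, Mar 17 2022, Mar 21 2022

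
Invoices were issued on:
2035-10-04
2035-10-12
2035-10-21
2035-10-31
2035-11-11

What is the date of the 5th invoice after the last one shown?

2036-01-20

Intervals are 8, 9, 10, 11 days — an arithmetic progression with common difference 1.
Next gap: 12 days. 2035-11-11 + 12 days = 2035-11-23.
Next gap: 13 days. 2035-11-23 + 13 days = 2035-12-06.
Next gap: 14 days. 2035-12-06 + 14 days = 2035-12-20.
Next gap: 15 days. 2035-12-20 + 15 days = 2036-01-04.
Next gap: 16 days. 2036-01-04 + 16 days = 2036-01-20.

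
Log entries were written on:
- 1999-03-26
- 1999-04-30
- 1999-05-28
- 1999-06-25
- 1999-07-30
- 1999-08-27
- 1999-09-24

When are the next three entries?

1999-10-29, 1999-11-26, 1999-12-31

All Fridays; the gaps (35, 28, 28, 35, 28, 28) vary with month length.
This is the last Friday of each month.
October 1999 ends with Friday 1999-10-29.
November 1999 ends with Friday 1999-11-26.
Last Friday of December 1999: 1999-12-31.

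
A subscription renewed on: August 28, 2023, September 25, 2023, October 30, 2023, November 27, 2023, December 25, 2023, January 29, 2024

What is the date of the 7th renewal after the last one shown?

August 26, 2024

Every date is a Monday; gaps 28, 35, 28, 28, 35 days.
Each is the last Monday of its month (at least one falls on the 29th or later, ruling out '4th Monday').
Last Monday of February 2024: February 26, 2024.
March 2024 ends with Monday March 25, 2024.
April 2024 ends with Monday April 29, 2024.
May 2024 ends with Monday May 27, 2024.
June 2024 ends with Monday June 24, 2024.
Last Monday of July 2024: July 29, 2024.
August 2024 ends with Monday August 26, 2024.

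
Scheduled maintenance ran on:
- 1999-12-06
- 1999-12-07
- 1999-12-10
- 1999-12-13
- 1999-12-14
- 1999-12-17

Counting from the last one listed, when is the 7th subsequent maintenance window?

2000-01-03

Gaps: 1, 3, 3, 1, 3 days — not constant, but cyclic with period 3.
The events fall on every Monday, Tuesday and Friday.
The following Monday is 1999-12-20.
The following Tuesday is 1999-12-21.
Next Friday: 1999-12-24.
Next Monday: 1999-12-27.
Next Tuesday: 1999-12-28.
The following Friday is 1999-12-31.
The following Monday is 2000-01-03.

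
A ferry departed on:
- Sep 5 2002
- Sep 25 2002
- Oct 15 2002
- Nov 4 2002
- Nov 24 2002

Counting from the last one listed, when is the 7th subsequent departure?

Apr 13 2003

Gaps between consecutive events: 20, 20, 20, 20 days — a constant 20-day interval.
Nov 24 2002 + 20 days = Dec 14 2002.
Dec 14 2002 + 20 days = Jan 3 2003.
Jan 3 2003 + 20 days = Jan 23 2003.
Jan 23 2003 + 20 days = Feb 12 2003.
Feb 12 2003 + 20 days = Mar 4 2003.
Mar 4 2003 + 20 days = Mar 24 2003.
Mar 24 2003 + 20 days = Apr 13 2003.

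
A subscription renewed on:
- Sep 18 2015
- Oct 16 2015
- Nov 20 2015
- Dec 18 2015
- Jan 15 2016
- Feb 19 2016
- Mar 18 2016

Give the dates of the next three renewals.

Apr 15 2016, May 20 2016, Jun 17 2016

Gaps: 28, 35, 28, 28, 35, 28 days — a mix of 28 and 35. Every date is a Friday.
Each is the 3rd Friday of its month.
April 2016 — 3rd Friday is Apr 15 2016.
3rd Friday of May 2016: May 20 2016.
3rd Friday of June 2016: Jun 17 2016.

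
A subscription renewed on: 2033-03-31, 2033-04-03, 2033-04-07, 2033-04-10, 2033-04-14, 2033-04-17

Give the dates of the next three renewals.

Gaps: 3, 4, 3, 4, 3 days — not constant, but cyclic with period 2.
The events fall on every Thursday and Sunday.
Next Thursday: 2033-04-21.
Next Sunday: 2033-04-24.
Next Thursday: 2033-04-28.

2033-04-21, 2033-04-24, 2033-04-28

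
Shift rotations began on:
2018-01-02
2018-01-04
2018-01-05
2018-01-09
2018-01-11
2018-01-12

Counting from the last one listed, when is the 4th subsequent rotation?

2018-01-23

Every event lands on a Tuesday or Thursday or Friday (gaps cycle 2, 1, 4, 2, 1).
So the schedule is: every Tuesday, Thursday and Friday.
Next Tuesday: 2018-01-16.
The following Thursday is 2018-01-18.
Next Friday: 2018-01-19.
Next Tuesday: 2018-01-23.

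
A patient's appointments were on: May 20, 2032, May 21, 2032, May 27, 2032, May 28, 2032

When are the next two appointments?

Every event lands on a Thursday or Friday (gaps cycle 1, 6, 1).
So the schedule is: every Thursday and Friday.
The following Thursday is June 3, 2032.
The following Friday is June 4, 2032.

June 3, 2032; June 4, 2032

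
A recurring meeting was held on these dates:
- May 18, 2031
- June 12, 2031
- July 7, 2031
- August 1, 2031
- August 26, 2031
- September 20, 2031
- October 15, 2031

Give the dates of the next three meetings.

November 9, 2031; December 4, 2031; December 29, 2031

The spacing is 25, 25, 25, 25, 25, 25 days — always 25 days.
October 15, 2031 + 25 days = November 9, 2031.
November 9, 2031 + 25 days = December 4, 2031.
December 4, 2031 + 25 days = December 29, 2031.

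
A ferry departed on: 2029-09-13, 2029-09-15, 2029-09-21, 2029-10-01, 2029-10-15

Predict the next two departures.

Intervals are 2, 6, 10, 14 days — an arithmetic progression with common difference 4.
Next gap: 18 days. 2029-10-15 + 18 days = 2029-11-02.
Next gap: 22 days. 2029-11-02 + 22 days = 2029-11-24.

2029-11-02, 2029-11-24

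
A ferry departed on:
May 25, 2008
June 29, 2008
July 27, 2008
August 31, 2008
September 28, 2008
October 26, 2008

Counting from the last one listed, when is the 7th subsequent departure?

May 31, 2009

These are Sundays with 35, 28, 35, 28, 28-day gaps.
Each is the final Sunday of its month — June 29, 2008 is past the 28th, so '4th Sunday' doesn't fit.
November 2008 ends with Sunday November 30, 2008.
Last Sunday of December 2008: December 28, 2008.
Last Sunday of January 2009: January 25, 2009.
February 2009 ends with Sunday February 22, 2009.
March 2009 ends with Sunday March 29, 2009.
April 2009 ends with Sunday April 26, 2009.
Last Sunday of May 2009: May 31, 2009.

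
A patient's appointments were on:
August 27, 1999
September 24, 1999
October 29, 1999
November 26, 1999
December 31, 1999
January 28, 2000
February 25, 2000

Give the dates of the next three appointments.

March 31, 2000; April 28, 2000; May 26, 2000

All Fridays; the gaps (28, 35, 28, 35, 28, 28) vary with month length.
This is the last Friday of each month.
March 2000 ends with Friday March 31, 2000.
April 2000 ends with Friday April 28, 2000.
Last Friday of May 2000: May 26, 2000.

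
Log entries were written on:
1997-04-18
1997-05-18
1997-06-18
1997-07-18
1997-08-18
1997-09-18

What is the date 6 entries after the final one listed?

1998-03-18

The day-of-month is always 18 (30, 31, 30, 31, 31 days between events).
So this recurs on the 18th of each month.
Next: October 1997 → 1997-10-18.
November 1997: 1997-11-18.
Next: December 1997 → 1997-12-18.
Next: January 1998 → 1998-01-18.
Next: February 1998 → 1998-02-18.
Next: March 1998 → 1998-03-18.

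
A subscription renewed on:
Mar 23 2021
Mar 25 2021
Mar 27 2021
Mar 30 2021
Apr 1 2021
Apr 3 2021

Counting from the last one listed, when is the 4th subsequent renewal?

Apr 13 2021

The gap pattern 2, 2, 3, 2, 2 repeats every 3 events.
These are the Tuesdays, Thursdays and Saturdays of each week.
Next Tuesday: Apr 6 2021.
Next Thursday: Apr 8 2021.
The following Saturday is Apr 10 2021.
Next Tuesday: Apr 13 2021.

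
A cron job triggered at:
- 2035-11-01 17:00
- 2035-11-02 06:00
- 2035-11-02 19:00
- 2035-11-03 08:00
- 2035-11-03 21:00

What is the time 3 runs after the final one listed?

The interval is a steady 13 hours (13, 13, 13, 13).
2035-11-03 21:00 + 13 h = 2035-11-04 10:00.
2035-11-04 10:00 + 13 h = 2035-11-04 23:00.
2035-11-04 23:00 + 13 h = 2035-11-05 12:00.

2035-11-05 12:00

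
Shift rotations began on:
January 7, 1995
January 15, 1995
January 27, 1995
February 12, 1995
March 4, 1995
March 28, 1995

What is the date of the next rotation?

The spacing grows by 4 each time: 8, 12, 16, 20, 24 days.
Next gap: 28 days. March 28, 1995 + 28 days = April 25, 1995.

April 25, 1995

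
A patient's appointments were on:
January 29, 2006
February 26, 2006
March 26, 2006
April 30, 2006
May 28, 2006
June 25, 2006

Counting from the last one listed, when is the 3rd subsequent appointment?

September 24, 2006

Every date is a Sunday; gaps 28, 28, 35, 28, 28 days.
Each is the last Sunday of its month (at least one falls on the 29th or later, ruling out '4th Sunday').
July 2006 ends with Sunday July 30, 2006.
Last Sunday of August 2006: August 27, 2006.
Last Sunday of September 2006: September 24, 2006.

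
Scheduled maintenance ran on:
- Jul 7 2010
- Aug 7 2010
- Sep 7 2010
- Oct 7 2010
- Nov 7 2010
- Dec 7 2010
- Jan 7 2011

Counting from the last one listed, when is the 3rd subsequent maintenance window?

Apr 7 2011

Gaps: 31, 31, 30, 31, 30, 31 days — not constant. Every event is on the 7th of the month.
Pattern: the 7th of each month.
February 2011: Feb 7 2011.
March 2011: Mar 7 2011.
Next: April 2011 → Apr 7 2011.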